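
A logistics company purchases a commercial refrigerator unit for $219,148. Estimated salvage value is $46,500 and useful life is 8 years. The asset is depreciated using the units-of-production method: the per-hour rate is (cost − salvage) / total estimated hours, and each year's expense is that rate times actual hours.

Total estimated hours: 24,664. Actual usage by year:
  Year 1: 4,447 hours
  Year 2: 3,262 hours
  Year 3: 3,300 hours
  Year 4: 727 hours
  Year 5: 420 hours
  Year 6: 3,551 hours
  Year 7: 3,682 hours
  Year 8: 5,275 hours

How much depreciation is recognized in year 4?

Depreciable base = $219,148 − $46,500 = $172,648.
Rate = $172,648 / 24,664 hours = $7 per hour.
Year 1: 4,447 × $7 = $31,129. Book value $188,019.
Year 2: 3,262 × $7 = $22,834. Book value $165,185.
Year 3: 3,300 × $7 = $23,100. Book value $142,085.
Year 4: 727 × $7 = $5,089. Book value $136,996.

$5,089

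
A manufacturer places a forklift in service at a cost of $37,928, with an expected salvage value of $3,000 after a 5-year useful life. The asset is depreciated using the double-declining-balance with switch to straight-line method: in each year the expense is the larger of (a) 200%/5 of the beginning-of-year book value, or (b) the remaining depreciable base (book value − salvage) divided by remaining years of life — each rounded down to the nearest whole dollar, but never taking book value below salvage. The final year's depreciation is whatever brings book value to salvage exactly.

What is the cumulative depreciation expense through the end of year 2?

$24,273

Depreciable base = $37,928 − $3,000 = $34,928.
Year 1: DB = ⌊$37,928 × 200%/5⌋ = $15,171; SL = ⌊$34,928/5⌋ = $6,985 → take DB $15,171. Book value $22,757.
Year 2: DB = ⌊$22,757 × 200%/5⌋ = $9,102; SL = ⌊$19,757/4⌋ = $4,939 → take DB $9,102. Book value $13,655.
Accumulated through year 2 = $37,928 − $13,655 = $24,273.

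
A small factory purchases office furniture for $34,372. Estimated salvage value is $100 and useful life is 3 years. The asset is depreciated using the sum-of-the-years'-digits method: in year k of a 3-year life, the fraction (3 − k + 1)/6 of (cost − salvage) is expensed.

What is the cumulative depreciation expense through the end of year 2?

Depreciable base = $34,372 − $100 = $34,272.
Sum of the years' digits = 3+2+1 = 6.
Year 1: $34,272 × 3/6 = $17,136. Book value $17,236.
Year 2: $34,272 × 2/6 = $11,424. Book value $5,812.
Accumulated through year 2 = $34,372 − $5,812 = $28,560.

$28,560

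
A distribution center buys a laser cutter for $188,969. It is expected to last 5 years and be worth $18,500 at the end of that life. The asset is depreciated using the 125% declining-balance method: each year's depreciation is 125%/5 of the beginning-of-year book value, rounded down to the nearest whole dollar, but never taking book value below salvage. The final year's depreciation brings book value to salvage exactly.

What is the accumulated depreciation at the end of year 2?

$82,673

Depreciable base = $188,969 − $18,500 = $170,469.
Year 1: ⌊$188,969 × 125%/5⌋ = $47,242. Book value $141,727.
Year 2: ⌊$141,727 × 125%/5⌋ = $35,431. Book value $106,296.
Accumulated through year 2 = $188,969 − $106,296 = $82,673.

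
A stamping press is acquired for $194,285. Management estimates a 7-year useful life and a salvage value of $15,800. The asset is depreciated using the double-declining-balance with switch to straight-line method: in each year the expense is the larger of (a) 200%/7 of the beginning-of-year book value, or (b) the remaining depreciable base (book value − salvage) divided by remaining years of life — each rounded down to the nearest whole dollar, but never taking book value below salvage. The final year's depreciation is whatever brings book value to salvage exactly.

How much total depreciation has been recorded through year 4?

Depreciable base = $194,285 − $15,800 = $178,485.
Year 1: DB = ⌊$194,285 × 200%/7⌋ = $55,510; SL = ⌊$178,485/7⌋ = $25,497 → take DB $55,510. Book value $138,775.
Year 2: DB = ⌊$138,775 × 200%/7⌋ = $39,650; SL = ⌊$122,975/6⌋ = $20,495 → take DB $39,650. Book value $99,125.
Year 3: DB = ⌊$99,125 × 200%/7⌋ = $28,321; SL = ⌊$83,325/5⌋ = $16,665 → take DB $28,321. Book value $70,804.
Year 4: DB = ⌊$70,804 × 200%/7⌋ = $20,229; SL = ⌊$55,004/4⌋ = $13,751 → take DB $20,229. Book value $50,575.
Accumulated through year 4 = $194,285 − $50,575 = $143,710.

$143,710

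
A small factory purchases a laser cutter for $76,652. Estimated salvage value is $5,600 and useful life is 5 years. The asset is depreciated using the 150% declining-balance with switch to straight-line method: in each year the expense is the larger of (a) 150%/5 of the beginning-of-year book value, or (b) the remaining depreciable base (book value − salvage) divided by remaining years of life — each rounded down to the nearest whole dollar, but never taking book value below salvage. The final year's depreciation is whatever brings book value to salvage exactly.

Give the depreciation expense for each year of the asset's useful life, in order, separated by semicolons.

Depreciable base = $76,652 − $5,600 = $71,052.
Year 1: DB = ⌊$76,652 × 150%/5⌋ = $22,995; SL = ⌊$71,052/5⌋ = $14,210 → take DB $22,995. Book value $53,657.
Year 2: DB = ⌊$53,657 × 150%/5⌋ = $16,097; SL = ⌊$48,057/4⌋ = $12,014 → take DB $16,097. Book value $37,560.
Year 3: DB = ⌊$37,560 × 150%/5⌋ = $11,268; SL = ⌊$31,960/3⌋ = $10,653 → take DB $11,268. Book value $26,292.
Year 4: DB = ⌊$26,292 × 150%/5⌋ = $7,887; SL = ⌊$20,692/2⌋ = $10,346 → take SL $10,346. Book value $15,946.
Year 5 (final): $15,946 − $5,600 = $10,346. Book value $5,600.

$22,995; $16,097; $11,268; $10,346; $10,346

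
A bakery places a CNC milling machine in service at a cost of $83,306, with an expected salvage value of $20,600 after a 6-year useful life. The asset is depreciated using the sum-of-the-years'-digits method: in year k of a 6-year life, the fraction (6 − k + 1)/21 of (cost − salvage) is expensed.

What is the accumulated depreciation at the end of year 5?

Depreciable base = $83,306 − $20,600 = $62,706.
Sum of the years' digits = 6+5+4+3+2+1 = 21.
Year 1: $62,706 × 6/21 = $17,916. Book value $65,390.
Year 2: $62,706 × 5/21 = $14,930. Book value $50,460.
Year 3: $62,706 × 4/21 = $11,944. Book value $38,516.
Year 4: $62,706 × 3/21 = $8,958. Book value $29,558.
Year 5: $62,706 × 2/21 = $5,972. Book value $23,586.
Accumulated through year 5 = $83,306 − $23,586 = $59,720.

$59,720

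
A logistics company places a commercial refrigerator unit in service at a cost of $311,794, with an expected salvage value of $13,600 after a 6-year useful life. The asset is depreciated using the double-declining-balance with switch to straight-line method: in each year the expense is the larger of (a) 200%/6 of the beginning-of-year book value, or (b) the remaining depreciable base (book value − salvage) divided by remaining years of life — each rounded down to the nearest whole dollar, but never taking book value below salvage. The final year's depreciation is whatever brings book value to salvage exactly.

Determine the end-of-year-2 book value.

Depreciable base = $311,794 − $13,600 = $298,194.
Year 1: DB = ⌊$311,794 × 200%/6⌋ = $103,931; SL = ⌊$298,194/6⌋ = $49,699 → take DB $103,931. Book value $207,863.
Year 2: DB = ⌊$207,863 × 200%/6⌋ = $69,287; SL = ⌊$194,263/5⌋ = $38,852 → take DB $69,287. Book value $138,576.

$138,576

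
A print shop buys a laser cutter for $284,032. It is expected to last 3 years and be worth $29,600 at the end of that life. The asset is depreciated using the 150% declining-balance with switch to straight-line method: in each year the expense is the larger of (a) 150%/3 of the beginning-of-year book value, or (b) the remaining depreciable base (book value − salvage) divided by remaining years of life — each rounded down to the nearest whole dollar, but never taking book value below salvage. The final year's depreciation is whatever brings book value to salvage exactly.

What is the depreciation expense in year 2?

$71,008

Depreciable base = $284,032 − $29,600 = $254,432.
Year 1: DB = ⌊$284,032 × 150%/3⌋ = $142,016; SL = ⌊$254,432/3⌋ = $84,810 → take DB $142,016. Book value $142,016.
Year 2: DB = ⌊$142,016 × 150%/3⌋ = $71,008; SL = ⌊$112,416/2⌋ = $56,208 → take DB $71,008. Book value $71,008.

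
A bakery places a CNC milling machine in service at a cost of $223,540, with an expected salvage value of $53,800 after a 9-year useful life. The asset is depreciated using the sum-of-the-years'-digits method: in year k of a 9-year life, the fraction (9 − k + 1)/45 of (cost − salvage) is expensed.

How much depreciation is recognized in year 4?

Depreciable base = $223,540 − $53,800 = $169,740.
Sum of the years' digits = 9+8+7+6+5+4+3+2+1 = 45.
Year 1: $169,740 × 9/45 = $33,948. Book value $189,592.
Year 2: $169,740 × 8/45 = $30,176. Book value $159,416.
Year 3: $169,740 × 7/45 = $26,404. Book value $133,012.
Year 4: $169,740 × 6/45 = $22,632. Book value $110,380.

$22,632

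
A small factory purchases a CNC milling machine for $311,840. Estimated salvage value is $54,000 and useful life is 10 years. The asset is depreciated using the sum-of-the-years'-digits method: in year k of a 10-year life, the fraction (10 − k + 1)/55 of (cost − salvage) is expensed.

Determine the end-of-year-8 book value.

Depreciable base = $311,840 − $54,000 = $257,840.
Sum of the years' digits = 10+9+8+7+6+5+4+3+2+1 = 55.
Year 1: $257,840 × 10/55 = $46,880. Book value $264,960.
Year 2: $257,840 × 9/55 = $42,192. Book value $222,768.
Year 3: $257,840 × 8/55 = $37,504. Book value $185,264.
Year 4: $257,840 × 7/55 = $32,816. Book value $152,448.
Year 5: $257,840 × 6/55 = $28,128. Book value $124,320.
Year 6: $257,840 × 5/55 = $23,440. Book value $100,880.
Year 7: $257,840 × 4/55 = $18,752. Book value $82,128.
Year 8: $257,840 × 3/55 = $14,064. Book value $68,064.

$68,064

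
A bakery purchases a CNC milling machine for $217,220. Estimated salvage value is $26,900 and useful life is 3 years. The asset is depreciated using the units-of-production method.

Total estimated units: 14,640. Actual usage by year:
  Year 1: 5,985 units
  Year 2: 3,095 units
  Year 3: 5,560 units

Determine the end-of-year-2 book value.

$99,180

Depreciable base = $217,220 − $26,900 = $190,320.
Rate = $190,320 / 14,640 units = $13 per unit.
Year 1: 5,985 × $13 = $77,805. Book value $139,415.
Year 2: 3,095 × $13 = $40,235. Book value $99,180.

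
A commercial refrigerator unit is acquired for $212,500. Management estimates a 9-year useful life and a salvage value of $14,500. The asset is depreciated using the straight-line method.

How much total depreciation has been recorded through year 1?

$22,000

Depreciable base = $212,500 − $14,500 = $198,000.
Annual expense = $198,000 / 9 = $22,000.
End of year 1: book value $190,500.
Accumulated through year 1 = $212,500 − $190,500 = $22,000.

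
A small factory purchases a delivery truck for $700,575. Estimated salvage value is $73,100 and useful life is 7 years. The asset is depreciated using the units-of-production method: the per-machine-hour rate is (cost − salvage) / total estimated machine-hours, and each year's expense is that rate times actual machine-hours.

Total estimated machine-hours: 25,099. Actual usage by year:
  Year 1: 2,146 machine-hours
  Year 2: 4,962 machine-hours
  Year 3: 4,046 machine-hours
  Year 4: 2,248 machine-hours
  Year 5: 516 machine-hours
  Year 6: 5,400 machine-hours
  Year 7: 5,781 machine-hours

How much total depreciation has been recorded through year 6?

Depreciable base = $700,575 − $73,100 = $627,475.
Rate = $627,475 / 25,099 machine-hours = $25 per machine-hour.
Year 1: 2,146 × $25 = $53,650. Book value $646,925.
Year 2: 4,962 × $25 = $124,050. Book value $522,875.
Year 3: 4,046 × $25 = $101,150. Book value $421,725.
Year 4: 2,248 × $25 = $56,200. Book value $365,525.
Year 5: 516 × $25 = $12,900. Book value $352,625.
Year 6: 5,400 × $25 = $135,000. Book value $217,625.
Accumulated through year 6 = $700,575 − $217,625 = $482,950.

$482,950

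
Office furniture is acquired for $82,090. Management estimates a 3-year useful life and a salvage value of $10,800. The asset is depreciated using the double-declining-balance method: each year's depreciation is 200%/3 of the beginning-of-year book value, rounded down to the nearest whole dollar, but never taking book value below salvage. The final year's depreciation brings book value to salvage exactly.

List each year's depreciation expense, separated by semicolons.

$54,726; $16,564; $0

Depreciable base = $82,090 − $10,800 = $71,290.
Year 1: ⌊$82,090 × 200%/3⌋ = $54,726. Book value $27,364.
Year 2: ⌊$27,364 × 200%/3⌋ = $18,242, capped at $16,564. Book value $10,800.
Year 3 (final): $10,800 − $10,800 = $0. Book value $10,800.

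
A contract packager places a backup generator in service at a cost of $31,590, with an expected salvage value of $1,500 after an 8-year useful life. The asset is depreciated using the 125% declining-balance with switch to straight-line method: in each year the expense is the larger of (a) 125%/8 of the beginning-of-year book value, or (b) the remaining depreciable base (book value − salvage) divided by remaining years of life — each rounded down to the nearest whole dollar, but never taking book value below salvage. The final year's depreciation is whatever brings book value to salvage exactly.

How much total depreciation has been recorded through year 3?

Depreciable base = $31,590 − $1,500 = $30,090.
Year 1: DB = ⌊$31,590 × 125%/8⌋ = $4,935; SL = ⌊$30,090/8⌋ = $3,761 → take DB $4,935. Book value $26,655.
Year 2: DB = ⌊$26,655 × 125%/8⌋ = $4,164; SL = ⌊$25,155/7⌋ = $3,593 → take DB $4,164. Book value $22,491.
Year 3: DB = ⌊$22,491 × 125%/8⌋ = $3,514; SL = ⌊$20,991/6⌋ = $3,498 → take DB $3,514. Book value $18,977.
Accumulated through year 3 = $31,590 − $18,977 = $12,613.

$12,613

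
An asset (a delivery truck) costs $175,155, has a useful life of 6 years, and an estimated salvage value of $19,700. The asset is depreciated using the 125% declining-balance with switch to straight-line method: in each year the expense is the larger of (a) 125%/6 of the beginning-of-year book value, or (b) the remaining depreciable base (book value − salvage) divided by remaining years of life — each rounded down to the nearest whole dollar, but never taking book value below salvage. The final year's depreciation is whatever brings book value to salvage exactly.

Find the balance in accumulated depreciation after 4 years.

Depreciable base = $175,155 − $19,700 = $155,455.
Year 1: DB = ⌊$175,155 × 125%/6⌋ = $36,490; SL = ⌊$155,455/6⌋ = $25,909 → take DB $36,490. Book value $138,665.
Year 2: DB = ⌊$138,665 × 125%/6⌋ = $28,888; SL = ⌊$118,965/5⌋ = $23,793 → take DB $28,888. Book value $109,777.
Year 3: DB = ⌊$109,777 × 125%/6⌋ = $22,870; SL = ⌊$90,077/4⌋ = $22,519 → take DB $22,870. Book value $86,907.
Year 4: DB = ⌊$86,907 × 125%/6⌋ = $18,105; SL = ⌊$67,207/3⌋ = $22,402 → take SL $22,402. Book value $64,505.
Accumulated through year 4 = $175,155 − $64,505 = $110,650.

$110,650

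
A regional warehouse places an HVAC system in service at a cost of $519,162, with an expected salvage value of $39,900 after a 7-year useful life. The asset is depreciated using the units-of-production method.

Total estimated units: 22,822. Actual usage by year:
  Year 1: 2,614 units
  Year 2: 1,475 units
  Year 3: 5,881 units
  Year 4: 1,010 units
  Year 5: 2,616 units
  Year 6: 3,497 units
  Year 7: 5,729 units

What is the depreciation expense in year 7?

Depreciable base = $519,162 − $39,900 = $479,262.
Rate = $479,262 / 22,822 units = $21 per unit.
Year 1: 2,614 × $21 = $54,894. Book value $464,268.
Year 2: 1,475 × $21 = $30,975. Book value $433,293.
Year 3: 5,881 × $21 = $123,501. Book value $309,792.
Year 4: 1,010 × $21 = $21,210. Book value $288,582.
Year 5: 2,616 × $21 = $54,936. Book value $233,646.
Year 6: 3,497 × $21 = $73,437. Book value $160,209.
Year 7: 5,729 × $21 = $120,309. Book value $39,900.

$120,309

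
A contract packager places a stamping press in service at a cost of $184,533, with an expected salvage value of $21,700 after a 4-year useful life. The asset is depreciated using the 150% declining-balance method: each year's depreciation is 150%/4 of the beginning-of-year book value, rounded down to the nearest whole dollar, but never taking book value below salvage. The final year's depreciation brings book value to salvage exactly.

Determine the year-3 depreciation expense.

$27,031

Depreciable base = $184,533 − $21,700 = $162,833.
Year 1: ⌊$184,533 × 150%/4⌋ = $69,199. Book value $115,334.
Year 2: ⌊$115,334 × 150%/4⌋ = $43,250. Book value $72,084.
Year 3: ⌊$72,084 × 150%/4⌋ = $27,031. Book value $45,053.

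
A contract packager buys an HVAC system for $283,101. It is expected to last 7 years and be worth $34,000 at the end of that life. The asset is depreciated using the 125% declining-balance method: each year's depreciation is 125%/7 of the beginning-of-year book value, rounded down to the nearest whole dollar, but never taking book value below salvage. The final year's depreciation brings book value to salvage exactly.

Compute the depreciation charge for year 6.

$18,906

Depreciable base = $283,101 − $34,000 = $249,101.
Year 1: ⌊$283,101 × 125%/7⌋ = $50,553. Book value $232,548.
Year 2: ⌊$232,548 × 125%/7⌋ = $41,526. Book value $191,022.
Year 3: ⌊$191,022 × 125%/7⌋ = $34,111. Book value $156,911.
Year 4: ⌊$156,911 × 125%/7⌋ = $28,019. Book value $128,892.
Year 5: ⌊$128,892 × 125%/7⌋ = $23,016. Book value $105,876.
Year 6: ⌊$105,876 × 125%/7⌋ = $18,906. Book value $86,970.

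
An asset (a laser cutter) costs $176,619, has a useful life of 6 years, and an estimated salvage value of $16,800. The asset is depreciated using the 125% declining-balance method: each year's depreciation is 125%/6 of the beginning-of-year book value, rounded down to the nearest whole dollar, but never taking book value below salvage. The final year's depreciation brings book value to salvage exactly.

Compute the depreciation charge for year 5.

Depreciable base = $176,619 − $16,800 = $159,819.
Year 1: ⌊$176,619 × 125%/6⌋ = $36,795. Book value $139,824.
Year 2: ⌊$139,824 × 125%/6⌋ = $29,130. Book value $110,694.
Year 3: ⌊$110,694 × 125%/6⌋ = $23,061. Book value $87,633.
Year 4: ⌊$87,633 × 125%/6⌋ = $18,256. Book value $69,377.
Year 5: ⌊$69,377 × 125%/6⌋ = $14,453. Book value $54,924.

$14,453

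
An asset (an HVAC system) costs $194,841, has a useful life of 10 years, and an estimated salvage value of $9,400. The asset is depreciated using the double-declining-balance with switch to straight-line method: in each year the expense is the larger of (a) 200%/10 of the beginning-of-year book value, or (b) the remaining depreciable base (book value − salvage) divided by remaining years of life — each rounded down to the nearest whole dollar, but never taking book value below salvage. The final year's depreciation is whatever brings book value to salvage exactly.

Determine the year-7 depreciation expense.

$10,419

Depreciable base = $194,841 − $9,400 = $185,441.
Year 1: DB = ⌊$194,841 × 200%/10⌋ = $38,968; SL = ⌊$185,441/10⌋ = $18,544 → take DB $38,968. Book value $155,873.
Year 2: DB = ⌊$155,873 × 200%/10⌋ = $31,174; SL = ⌊$146,473/9⌋ = $16,274 → take DB $31,174. Book value $124,699.
Year 3: DB = ⌊$124,699 × 200%/10⌋ = $24,939; SL = ⌊$115,299/8⌋ = $14,412 → take DB $24,939. Book value $99,760.
Year 4: DB = ⌊$99,760 × 200%/10⌋ = $19,952; SL = ⌊$90,360/7⌋ = $12,908 → take DB $19,952. Book value $79,808.
Year 5: DB = ⌊$79,808 × 200%/10⌋ = $15,961; SL = ⌊$70,408/6⌋ = $11,734 → take DB $15,961. Book value $63,847.
Year 6: DB = ⌊$63,847 × 200%/10⌋ = $12,769; SL = ⌊$54,447/5⌋ = $10,889 → take DB $12,769. Book value $51,078.
Year 7: DB = ⌊$51,078 × 200%/10⌋ = $10,215; SL = ⌊$41,678/4⌋ = $10,419 → take SL $10,419. Book value $40,659.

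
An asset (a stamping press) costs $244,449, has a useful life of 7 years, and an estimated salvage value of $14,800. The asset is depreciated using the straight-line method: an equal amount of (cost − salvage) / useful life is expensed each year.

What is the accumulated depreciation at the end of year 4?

$131,228

Depreciable base = $244,449 − $14,800 = $229,649.
Annual expense = $229,649 / 7 = $32,807.
End of year 1: book value $211,642.
End of year 2: book value $178,835.
End of year 3: book value $146,028.
End of year 4: book value $113,221.
Accumulated through year 4 = $244,449 − $113,221 = $131,228.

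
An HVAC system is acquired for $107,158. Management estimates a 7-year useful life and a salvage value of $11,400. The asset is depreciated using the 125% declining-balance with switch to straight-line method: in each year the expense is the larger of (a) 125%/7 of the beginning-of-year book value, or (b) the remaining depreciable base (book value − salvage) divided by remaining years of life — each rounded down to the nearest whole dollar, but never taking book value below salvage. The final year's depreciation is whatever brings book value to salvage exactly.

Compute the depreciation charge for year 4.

$11,998

Depreciable base = $107,158 − $11,400 = $95,758.
Year 1: DB = ⌊$107,158 × 125%/7⌋ = $19,135; SL = ⌊$95,758/7⌋ = $13,679 → take DB $19,135. Book value $88,023.
Year 2: DB = ⌊$88,023 × 125%/7⌋ = $15,718; SL = ⌊$76,623/6⌋ = $12,770 → take DB $15,718. Book value $72,305.
Year 3: DB = ⌊$72,305 × 125%/7⌋ = $12,911; SL = ⌊$60,905/5⌋ = $12,181 → take DB $12,911. Book value $59,394.
Year 4: DB = ⌊$59,394 × 125%/7⌋ = $10,606; SL = ⌊$47,994/4⌋ = $11,998 → take SL $11,998. Book value $47,396.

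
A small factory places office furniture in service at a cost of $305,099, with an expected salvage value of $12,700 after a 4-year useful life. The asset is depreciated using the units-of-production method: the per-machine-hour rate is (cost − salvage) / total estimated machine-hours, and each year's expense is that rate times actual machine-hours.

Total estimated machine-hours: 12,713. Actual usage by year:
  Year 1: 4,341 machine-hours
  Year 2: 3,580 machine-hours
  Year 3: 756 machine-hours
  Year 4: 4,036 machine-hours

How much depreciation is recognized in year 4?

Depreciable base = $305,099 − $12,700 = $292,399.
Rate = $292,399 / 12,713 machine-hours = $23 per machine-hour.
Year 1: 4,341 × $23 = $99,843. Book value $205,256.
Year 2: 3,580 × $23 = $82,340. Book value $122,916.
Year 3: 756 × $23 = $17,388. Book value $105,528.
Year 4: 4,036 × $23 = $92,828. Book value $12,700.

$92,828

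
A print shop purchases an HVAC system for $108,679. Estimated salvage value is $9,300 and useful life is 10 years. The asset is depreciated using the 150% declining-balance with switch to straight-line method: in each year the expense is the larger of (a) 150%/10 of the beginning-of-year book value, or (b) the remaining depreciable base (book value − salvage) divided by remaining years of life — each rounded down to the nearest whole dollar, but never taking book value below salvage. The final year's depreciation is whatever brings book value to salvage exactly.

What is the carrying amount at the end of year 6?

$40,440

Depreciable base = $108,679 − $9,300 = $99,379.
Year 1: DB = ⌊$108,679 × 150%/10⌋ = $16,301; SL = ⌊$99,379/10⌋ = $9,937 → take DB $16,301. Book value $92,378.
Year 2: DB = ⌊$92,378 × 150%/10⌋ = $13,856; SL = ⌊$83,078/9⌋ = $9,230 → take DB $13,856. Book value $78,522.
Year 3: DB = ⌊$78,522 × 150%/10⌋ = $11,778; SL = ⌊$69,222/8⌋ = $8,652 → take DB $11,778. Book value $66,744.
Year 4: DB = ⌊$66,744 × 150%/10⌋ = $10,011; SL = ⌊$57,444/7⌋ = $8,206 → take DB $10,011. Book value $56,733.
Year 5: DB = ⌊$56,733 × 150%/10⌋ = $8,509; SL = ⌊$47,433/6⌋ = $7,905 → take DB $8,509. Book value $48,224.
Year 6: DB = ⌊$48,224 × 150%/10⌋ = $7,233; SL = ⌊$38,924/5⌋ = $7,784 → take SL $7,784. Book value $40,440.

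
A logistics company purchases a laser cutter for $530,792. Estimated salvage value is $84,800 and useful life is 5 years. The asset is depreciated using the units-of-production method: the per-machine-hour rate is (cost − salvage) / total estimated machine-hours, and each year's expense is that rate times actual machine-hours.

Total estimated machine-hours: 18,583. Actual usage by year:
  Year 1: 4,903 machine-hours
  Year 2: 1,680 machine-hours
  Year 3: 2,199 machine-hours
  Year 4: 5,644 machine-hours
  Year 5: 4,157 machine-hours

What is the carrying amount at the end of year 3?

Depreciable base = $530,792 − $84,800 = $445,992.
Rate = $445,992 / 18,583 machine-hours = $24 per machine-hour.
Year 1: 4,903 × $24 = $117,672. Book value $413,120.
Year 2: 1,680 × $24 = $40,320. Book value $372,800.
Year 3: 2,199 × $24 = $52,776. Book value $320,024.

$320,024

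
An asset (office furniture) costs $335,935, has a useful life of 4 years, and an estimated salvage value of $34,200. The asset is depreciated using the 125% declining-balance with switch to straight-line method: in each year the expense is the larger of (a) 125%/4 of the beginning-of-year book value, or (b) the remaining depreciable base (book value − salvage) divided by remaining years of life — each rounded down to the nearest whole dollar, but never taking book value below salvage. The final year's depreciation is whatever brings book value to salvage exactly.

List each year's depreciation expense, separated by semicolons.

Depreciable base = $335,935 − $34,200 = $301,735.
Year 1: DB = ⌊$335,935 × 125%/4⌋ = $104,979; SL = ⌊$301,735/4⌋ = $75,433 → take DB $104,979. Book value $230,956.
Year 2: DB = ⌊$230,956 × 125%/4⌋ = $72,173; SL = ⌊$196,756/3⌋ = $65,585 → take DB $72,173. Book value $158,783.
Year 3: DB = ⌊$158,783 × 125%/4⌋ = $49,619; SL = ⌊$124,583/2⌋ = $62,291 → take SL $62,291. Book value $96,492.
Year 4 (final): $96,492 − $34,200 = $62,292. Book value $34,200.

$104,979; $72,173; $62,291; $62,292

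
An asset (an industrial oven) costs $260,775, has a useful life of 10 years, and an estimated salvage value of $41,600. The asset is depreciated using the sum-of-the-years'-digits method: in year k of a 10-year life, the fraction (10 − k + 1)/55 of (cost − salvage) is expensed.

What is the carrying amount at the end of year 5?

$101,375

Depreciable base = $260,775 − $41,600 = $219,175.
Sum of the years' digits = 10+9+8+7+6+5+4+3+2+1 = 55.
Year 1: $219,175 × 10/55 = $39,850. Book value $220,925.
Year 2: $219,175 × 9/55 = $35,865. Book value $185,060.
Year 3: $219,175 × 8/55 = $31,880. Book value $153,180.
Year 4: $219,175 × 7/55 = $27,895. Book value $125,285.
Year 5: $219,175 × 6/55 = $23,910. Book value $101,375.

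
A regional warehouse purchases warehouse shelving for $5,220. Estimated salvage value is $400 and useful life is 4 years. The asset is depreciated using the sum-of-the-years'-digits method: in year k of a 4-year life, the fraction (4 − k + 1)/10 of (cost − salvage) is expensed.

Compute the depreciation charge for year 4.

$482

Depreciable base = $5,220 − $400 = $4,820.
Sum of the years' digits = 4+3+2+1 = 10.
Year 1: $4,820 × 4/10 = $1,928. Book value $3,292.
Year 2: $4,820 × 3/10 = $1,446. Book value $1,846.
Year 3: $4,820 × 2/10 = $964. Book value $882.
Year 4: $4,820 × 1/10 = $482. Book value $400.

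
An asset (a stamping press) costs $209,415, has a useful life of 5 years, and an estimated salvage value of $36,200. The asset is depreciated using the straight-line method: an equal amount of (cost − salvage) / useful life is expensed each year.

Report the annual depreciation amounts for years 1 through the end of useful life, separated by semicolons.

Depreciable base = $209,415 − $36,200 = $173,215.
Annual expense = $173,215 / 5 = $34,643.
End of year 1: book value $174,772.
End of year 2: book value $140,129.
End of year 3: book value $105,486.
End of year 4: book value $70,843.
End of year 5: book value $36,200.

$34,643; $34,643; $34,643; $34,643; $34,643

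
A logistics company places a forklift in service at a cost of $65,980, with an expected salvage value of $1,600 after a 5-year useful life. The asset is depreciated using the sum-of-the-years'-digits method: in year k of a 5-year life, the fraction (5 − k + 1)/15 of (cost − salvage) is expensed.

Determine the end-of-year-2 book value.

Depreciable base = $65,980 − $1,600 = $64,380.
Sum of the years' digits = 5+4+3+2+1 = 15.
Year 1: $64,380 × 5/15 = $21,460. Book value $44,520.
Year 2: $64,380 × 4/15 = $17,168. Book value $27,352.

$27,352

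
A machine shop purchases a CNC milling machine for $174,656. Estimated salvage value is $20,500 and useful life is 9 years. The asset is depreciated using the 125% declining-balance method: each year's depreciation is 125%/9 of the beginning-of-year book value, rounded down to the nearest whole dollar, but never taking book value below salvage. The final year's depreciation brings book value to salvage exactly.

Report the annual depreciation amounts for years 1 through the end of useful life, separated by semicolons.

Depreciable base = $174,656 − $20,500 = $154,156.
Year 1: ⌊$174,656 × 125%/9⌋ = $24,257. Book value $150,399.
Year 2: ⌊$150,399 × 125%/9⌋ = $20,888. Book value $129,511.
Year 3: ⌊$129,511 × 125%/9⌋ = $17,987. Book value $111,524.
Year 4: ⌊$111,524 × 125%/9⌋ = $15,489. Book value $96,035.
Year 5: ⌊$96,035 × 125%/9⌋ = $13,338. Book value $82,697.
Year 6: ⌊$82,697 × 125%/9⌋ = $11,485. Book value $71,212.
Year 7: ⌊$71,212 × 125%/9⌋ = $9,890. Book value $61,322.
Year 8: ⌊$61,322 × 125%/9⌋ = $8,516. Book value $52,806.
Year 9 (final): $52,806 − $20,500 = $32,306. Book value $20,500.

$24,257; $20,888; $17,987; $15,489; $13,338; $11,485; $9,890; $8,516; $32,306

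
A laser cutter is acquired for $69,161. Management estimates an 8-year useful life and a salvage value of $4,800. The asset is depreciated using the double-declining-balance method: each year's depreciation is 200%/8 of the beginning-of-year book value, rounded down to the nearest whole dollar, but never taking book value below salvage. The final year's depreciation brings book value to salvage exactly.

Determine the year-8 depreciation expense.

Depreciable base = $69,161 − $4,800 = $64,361.
Year 1: ⌊$69,161 × 200%/8⌋ = $17,290. Book value $51,871.
Year 2: ⌊$51,871 × 200%/8⌋ = $12,967. Book value $38,904.
Year 3: ⌊$38,904 × 200%/8⌋ = $9,726. Book value $29,178.
Year 4: ⌊$29,178 × 200%/8⌋ = $7,294. Book value $21,884.
Year 5: ⌊$21,884 × 200%/8⌋ = $5,471. Book value $16,413.
Year 6: ⌊$16,413 × 200%/8⌋ = $4,103. Book value $12,310.
Year 7: ⌊$12,310 × 200%/8⌋ = $3,077. Book value $9,233.
Year 8 (final): $9,233 − $4,800 = $4,433. Book value $4,800.

$4,433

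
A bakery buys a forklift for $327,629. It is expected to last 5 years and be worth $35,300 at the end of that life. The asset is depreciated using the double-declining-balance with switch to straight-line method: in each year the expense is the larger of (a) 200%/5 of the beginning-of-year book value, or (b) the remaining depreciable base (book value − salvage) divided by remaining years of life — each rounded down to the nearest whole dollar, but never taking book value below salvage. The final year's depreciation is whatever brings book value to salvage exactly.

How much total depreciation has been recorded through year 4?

Depreciable base = $327,629 − $35,300 = $292,329.
Year 1: DB = ⌊$327,629 × 200%/5⌋ = $131,051; SL = ⌊$292,329/5⌋ = $58,465 → take DB $131,051. Book value $196,578.
Year 2: DB = ⌊$196,578 × 200%/5⌋ = $78,631; SL = ⌊$161,278/4⌋ = $40,319 → take DB $78,631. Book value $117,947.
Year 3: DB = ⌊$117,947 × 200%/5⌋ = $47,178; SL = ⌊$82,647/3⌋ = $27,549 → take DB $47,178. Book value $70,769.
Year 4: DB = ⌊$70,769 × 200%/5⌋ = $28,307; SL = ⌊$35,469/2⌋ = $17,734 → take DB $28,307. Book value $42,462.
Accumulated through year 4 = $327,629 − $42,462 = $285,167.

$285,167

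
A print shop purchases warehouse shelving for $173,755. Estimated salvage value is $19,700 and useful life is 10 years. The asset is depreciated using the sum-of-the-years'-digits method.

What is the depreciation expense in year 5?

$16,806

Depreciable base = $173,755 − $19,700 = $154,055.
Sum of the years' digits = 10+9+8+7+6+5+4+3+2+1 = 55.
Year 1: $154,055 × 10/55 = $28,010. Book value $145,745.
Year 2: $154,055 × 9/55 = $25,209. Book value $120,536.
Year 3: $154,055 × 8/55 = $22,408. Book value $98,128.
Year 4: $154,055 × 7/55 = $19,607. Book value $78,521.
Year 5: $154,055 × 6/55 = $16,806. Book value $61,715.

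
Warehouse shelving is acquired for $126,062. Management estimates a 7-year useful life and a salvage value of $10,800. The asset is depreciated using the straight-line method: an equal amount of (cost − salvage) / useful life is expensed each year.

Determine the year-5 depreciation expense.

$16,466

Depreciable base = $126,062 − $10,800 = $115,262.
Annual expense = $115,262 / 7 = $16,466.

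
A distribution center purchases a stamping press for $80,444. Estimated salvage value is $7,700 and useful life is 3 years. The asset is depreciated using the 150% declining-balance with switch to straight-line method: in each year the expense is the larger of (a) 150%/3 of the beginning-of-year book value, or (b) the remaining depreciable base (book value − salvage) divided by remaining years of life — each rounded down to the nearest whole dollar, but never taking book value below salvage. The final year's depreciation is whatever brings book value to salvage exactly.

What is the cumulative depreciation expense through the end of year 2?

$60,333

Depreciable base = $80,444 − $7,700 = $72,744.
Year 1: DB = ⌊$80,444 × 150%/3⌋ = $40,222; SL = ⌊$72,744/3⌋ = $24,248 → take DB $40,222. Book value $40,222.
Year 2: DB = ⌊$40,222 × 150%/3⌋ = $20,111; SL = ⌊$32,522/2⌋ = $16,261 → take DB $20,111. Book value $20,111.
Accumulated through year 2 = $80,444 − $20,111 = $60,333.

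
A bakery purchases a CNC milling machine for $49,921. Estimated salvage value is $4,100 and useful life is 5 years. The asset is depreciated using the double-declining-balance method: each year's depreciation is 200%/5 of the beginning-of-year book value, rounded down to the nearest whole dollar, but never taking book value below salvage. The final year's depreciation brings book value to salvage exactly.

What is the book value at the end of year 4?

Depreciable base = $49,921 − $4,100 = $45,821.
Year 1: ⌊$49,921 × 200%/5⌋ = $19,968. Book value $29,953.
Year 2: ⌊$29,953 × 200%/5⌋ = $11,981. Book value $17,972.
Year 3: ⌊$17,972 × 200%/5⌋ = $7,188. Book value $10,784.
Year 4: ⌊$10,784 × 200%/5⌋ = $4,313. Book value $6,471.

$6,471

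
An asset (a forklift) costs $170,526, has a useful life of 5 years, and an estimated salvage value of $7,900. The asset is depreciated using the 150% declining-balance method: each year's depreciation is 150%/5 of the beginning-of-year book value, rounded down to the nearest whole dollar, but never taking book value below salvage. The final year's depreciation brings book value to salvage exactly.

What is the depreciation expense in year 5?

Depreciable base = $170,526 − $7,900 = $162,626.
Year 1: ⌊$170,526 × 150%/5⌋ = $51,157. Book value $119,369.
Year 2: ⌊$119,369 × 150%/5⌋ = $35,810. Book value $83,559.
Year 3: ⌊$83,559 × 150%/5⌋ = $25,067. Book value $58,492.
Year 4: ⌊$58,492 × 150%/5⌋ = $17,547. Book value $40,945.
Year 5 (final): $40,945 − $7,900 = $33,045. Book value $7,900.

$33,045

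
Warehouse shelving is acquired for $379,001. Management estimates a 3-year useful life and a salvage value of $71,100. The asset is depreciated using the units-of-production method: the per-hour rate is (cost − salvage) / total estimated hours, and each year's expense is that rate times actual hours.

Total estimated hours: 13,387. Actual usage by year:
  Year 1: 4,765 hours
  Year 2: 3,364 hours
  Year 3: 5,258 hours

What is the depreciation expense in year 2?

$77,372

Depreciable base = $379,001 − $71,100 = $307,901.
Rate = $307,901 / 13,387 hours = $23 per hour.
Year 1: 4,765 × $23 = $109,595. Book value $269,406.
Year 2: 3,364 × $23 = $77,372. Book value $192,034.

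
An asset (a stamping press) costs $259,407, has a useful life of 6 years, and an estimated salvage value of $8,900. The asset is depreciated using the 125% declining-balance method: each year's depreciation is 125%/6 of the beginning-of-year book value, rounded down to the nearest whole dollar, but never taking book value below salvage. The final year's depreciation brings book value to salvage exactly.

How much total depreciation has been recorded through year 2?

$96,827

Depreciable base = $259,407 − $8,900 = $250,507.
Year 1: ⌊$259,407 × 125%/6⌋ = $54,043. Book value $205,364.
Year 2: ⌊$205,364 × 125%/6⌋ = $42,784. Book value $162,580.
Accumulated through year 2 = $259,407 − $162,580 = $96,827.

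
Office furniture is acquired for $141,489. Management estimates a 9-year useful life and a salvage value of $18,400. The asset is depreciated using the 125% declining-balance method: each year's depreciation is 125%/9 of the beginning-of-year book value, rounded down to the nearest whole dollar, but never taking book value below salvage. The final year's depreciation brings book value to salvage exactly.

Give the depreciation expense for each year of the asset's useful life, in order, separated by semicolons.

$19,651; $16,921; $14,571; $12,548; $10,805; $9,304; $8,012; $6,899; $24,378

Depreciable base = $141,489 − $18,400 = $123,089.
Year 1: ⌊$141,489 × 125%/9⌋ = $19,651. Book value $121,838.
Year 2: ⌊$121,838 × 125%/9⌋ = $16,921. Book value $104,917.
Year 3: ⌊$104,917 × 125%/9⌋ = $14,571. Book value $90,346.
Year 4: ⌊$90,346 × 125%/9⌋ = $12,548. Book value $77,798.
Year 5: ⌊$77,798 × 125%/9⌋ = $10,805. Book value $66,993.
Year 6: ⌊$66,993 × 125%/9⌋ = $9,304. Book value $57,689.
Year 7: ⌊$57,689 × 125%/9⌋ = $8,012. Book value $49,677.
Year 8: ⌊$49,677 × 125%/9⌋ = $6,899. Book value $42,778.
Year 9 (final): $42,778 − $18,400 = $24,378. Book value $18,400.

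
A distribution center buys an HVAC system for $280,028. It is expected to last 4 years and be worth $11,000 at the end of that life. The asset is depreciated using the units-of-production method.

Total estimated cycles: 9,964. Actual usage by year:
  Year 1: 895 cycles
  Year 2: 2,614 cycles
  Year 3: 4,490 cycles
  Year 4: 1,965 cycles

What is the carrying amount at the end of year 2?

Depreciable base = $280,028 − $11,000 = $269,028.
Rate = $269,028 / 9,964 cycles = $27 per cycle.
Year 1: 895 × $27 = $24,165. Book value $255,863.
Year 2: 2,614 × $27 = $70,578. Book value $185,285.

$185,285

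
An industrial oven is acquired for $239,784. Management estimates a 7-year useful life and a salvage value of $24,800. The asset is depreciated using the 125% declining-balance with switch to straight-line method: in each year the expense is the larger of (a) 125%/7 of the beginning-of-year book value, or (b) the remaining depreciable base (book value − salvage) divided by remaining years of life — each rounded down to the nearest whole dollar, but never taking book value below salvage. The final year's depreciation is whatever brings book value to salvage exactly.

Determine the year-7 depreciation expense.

Depreciable base = $239,784 − $24,800 = $214,984.
Year 1: DB = ⌊$239,784 × 125%/7⌋ = $42,818; SL = ⌊$214,984/7⌋ = $30,712 → take DB $42,818. Book value $196,966.
Year 2: DB = ⌊$196,966 × 125%/7⌋ = $35,172; SL = ⌊$172,166/6⌋ = $28,694 → take DB $35,172. Book value $161,794.
Year 3: DB = ⌊$161,794 × 125%/7⌋ = $28,891; SL = ⌊$136,994/5⌋ = $27,398 → take DB $28,891. Book value $132,903.
Year 4: DB = ⌊$132,903 × 125%/7⌋ = $23,732; SL = ⌊$108,103/4⌋ = $27,025 → take SL $27,025. Book value $105,878.
Year 5: DB = ⌊$105,878 × 125%/7⌋ = $18,906; SL = ⌊$81,078/3⌋ = $27,026 → take SL $27,026. Book value $78,852.
Year 6: DB = ⌊$78,852 × 125%/7⌋ = $14,080; SL = ⌊$54,052/2⌋ = $27,026 → take SL $27,026. Book value $51,826.
Year 7 (final): $51,826 − $24,800 = $27,026. Book value $24,800.

$27,026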